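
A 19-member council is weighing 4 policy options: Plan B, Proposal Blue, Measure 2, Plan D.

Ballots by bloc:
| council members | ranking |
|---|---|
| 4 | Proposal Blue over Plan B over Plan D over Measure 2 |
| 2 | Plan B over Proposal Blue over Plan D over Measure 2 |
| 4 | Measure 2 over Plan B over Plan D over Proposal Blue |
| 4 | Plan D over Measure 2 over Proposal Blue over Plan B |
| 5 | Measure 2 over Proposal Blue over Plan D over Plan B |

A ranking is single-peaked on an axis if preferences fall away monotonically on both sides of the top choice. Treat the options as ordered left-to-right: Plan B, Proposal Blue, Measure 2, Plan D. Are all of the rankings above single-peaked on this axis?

Axis positions: Plan B=1, Proposal Blue=2, Measure 2=3, Plan D=4.
Bloc 1: ranking walks positions 2-1-4-3; Plan D is ranked above Measure 2 even though Measure 2 lies between Plan D and the peak Proposal Blue on the axis — preferences dip and rise again. Not single-peaked.
Bloc 2: ranking walks positions 1-2-4-3; Plan D is ranked above Measure 2 even though Measure 2 lies between Plan D and the peak Plan B on the axis — preferences dip and rise again. Not single-peaked.
Bloc 3: ranking walks positions 3-1-4-2; Plan B is ranked above Proposal Blue even though Proposal Blue lies between Plan B and the peak Measure 2 on the axis — preferences dip and rise again. Not single-peaked.
Bloc 4 (peak Plan D at position 4): ranking walks positions 4-3-2-1, expanding outward from the peak — single-peaked.
Bloc 5 (peak Measure 2 at position 3): ranking walks positions 3-2-4-1, expanding outward from the peak — single-peaked.
Bloc 1 violates single-peakedness, so the profile is not single-peaked on this axis.

no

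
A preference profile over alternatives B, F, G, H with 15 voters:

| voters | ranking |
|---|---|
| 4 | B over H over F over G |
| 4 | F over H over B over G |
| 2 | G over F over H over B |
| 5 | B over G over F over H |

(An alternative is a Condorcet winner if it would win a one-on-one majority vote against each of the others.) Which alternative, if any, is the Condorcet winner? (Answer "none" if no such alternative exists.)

B

Head-to-head results (15 voters):
B vs F: B is ranked higher on 4+5 = 9 ballots, F on 6. B wins 9–6.
B vs G: 4+4+5 = 13 for B, 2 for G — B by 13–2.
B vs H: B preferred on 4+5 = 9 ballots; B wins 9–6.
F vs G: F is ranked higher on 4+4 = 8 ballots, G on 7. F wins 8–7.
F vs H: F preferred on 4+2+5 = 11 ballots; F wins 11–4.
G vs H: G preferred on 2+5 = 7 ballots; H wins 8–7.
Only B has no losses; B is the Condorcet winner.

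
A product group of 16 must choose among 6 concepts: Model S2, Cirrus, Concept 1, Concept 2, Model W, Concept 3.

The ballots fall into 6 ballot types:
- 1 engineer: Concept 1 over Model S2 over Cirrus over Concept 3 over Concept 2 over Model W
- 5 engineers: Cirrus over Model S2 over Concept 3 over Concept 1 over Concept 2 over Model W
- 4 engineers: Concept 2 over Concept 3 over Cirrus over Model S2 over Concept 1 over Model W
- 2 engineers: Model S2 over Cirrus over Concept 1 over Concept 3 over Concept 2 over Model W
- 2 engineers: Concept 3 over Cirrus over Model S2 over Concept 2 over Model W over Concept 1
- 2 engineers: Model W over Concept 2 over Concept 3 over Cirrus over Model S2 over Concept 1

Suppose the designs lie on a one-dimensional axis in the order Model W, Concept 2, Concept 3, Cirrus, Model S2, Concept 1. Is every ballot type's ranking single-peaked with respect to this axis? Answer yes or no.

Axis positions: Model W=1, Concept 2=2, Concept 3=3, Cirrus=4, Model S2=5, Concept 1=6.
Ballot type 1 (peak Concept 1 at position 6): ranking walks positions 6-5-4-3-2-1, expanding outward from the peak — single-peaked.
Ballot type 2 (peak Cirrus at position 4): ranking walks positions 4-5-3-6-2-1, expanding outward from the peak — single-peaked.
Ballot type 3 (peak Concept 2 at position 2): ranking walks positions 2-3-4-5-6-1, expanding outward from the peak — single-peaked.
Ballot type 4 (peak Model S2 at position 5): ranking walks positions 5-4-6-3-2-1, expanding outward from the peak — single-peaked.
Ballot type 5 (peak Concept 3 at position 3): ranking walks positions 3-4-5-2-1-6, expanding outward from the peak — single-peaked.
Ballot type 6 (peak Model W at position 1): ranking walks positions 1-2-3-4-5-6, expanding outward from the peak — single-peaked.
Every ranking is single-peaked on this axis.

yes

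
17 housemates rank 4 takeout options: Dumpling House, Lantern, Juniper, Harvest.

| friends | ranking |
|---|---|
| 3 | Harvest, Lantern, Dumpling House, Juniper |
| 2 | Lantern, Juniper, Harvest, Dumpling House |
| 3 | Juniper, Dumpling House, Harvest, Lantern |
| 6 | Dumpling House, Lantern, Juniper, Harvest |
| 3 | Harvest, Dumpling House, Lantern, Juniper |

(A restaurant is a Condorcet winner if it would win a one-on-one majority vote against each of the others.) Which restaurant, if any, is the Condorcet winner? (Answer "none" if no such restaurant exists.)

Check each pair by majority over 17 ballots:
Dumpling House vs Lantern: 12 to 5, Dumpling House.
Dumpling House vs Juniper: 12 to 5, Dumpling House.
Dumpling House vs Harvest: 9 to 8, Dumpling House.
Lantern vs Juniper: Lantern is ranked higher on 3+2+6+3 = 14 ballots, Juniper on 3. Lantern wins 14–3.
Lantern vs Harvest: 2+6 = 8 for Lantern, 9 for Harvest — Harvest by 9–8.
Juniper vs Harvest: Juniper is ranked higher on 2+3+6 = 11 ballots, Harvest on 6. Juniper wins 11–6.
Only Dumpling House has no losses; Dumpling House is the Condorcet winner.

Dumpling House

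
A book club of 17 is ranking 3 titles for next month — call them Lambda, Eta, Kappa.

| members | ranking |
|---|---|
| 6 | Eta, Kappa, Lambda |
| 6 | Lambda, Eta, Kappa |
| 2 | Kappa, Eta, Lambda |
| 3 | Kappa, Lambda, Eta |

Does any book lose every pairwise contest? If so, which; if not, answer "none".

none

Pairwise majorities:
Lambda vs Eta: 6+3 = 9 for Lambda, 8 for Eta — Lambda by 9–8.
Lambda–Kappa: Kappa 11–6.
Eta–Kappa: Eta 12–5.
Each book has at least one pairwise win (Lambda beats Eta; Eta beats Kappa; Kappa beats Lambda) — no Condorcet loser.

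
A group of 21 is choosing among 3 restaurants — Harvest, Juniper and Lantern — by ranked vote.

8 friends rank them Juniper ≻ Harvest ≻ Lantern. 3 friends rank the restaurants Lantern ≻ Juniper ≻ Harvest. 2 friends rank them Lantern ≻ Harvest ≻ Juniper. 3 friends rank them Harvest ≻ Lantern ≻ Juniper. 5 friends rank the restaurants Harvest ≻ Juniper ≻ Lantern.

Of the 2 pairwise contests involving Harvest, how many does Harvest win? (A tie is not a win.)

Harvest against each rival (21 friends):
Harvest vs Juniper: 10 to 11, Juniper.
Harvest vs Lantern: 8+3+5 = 16 for Harvest, 5 for Lantern — Harvest by 16–5.
Harvest beats Lantern; loses to Juniper — 1 pairwise win.

1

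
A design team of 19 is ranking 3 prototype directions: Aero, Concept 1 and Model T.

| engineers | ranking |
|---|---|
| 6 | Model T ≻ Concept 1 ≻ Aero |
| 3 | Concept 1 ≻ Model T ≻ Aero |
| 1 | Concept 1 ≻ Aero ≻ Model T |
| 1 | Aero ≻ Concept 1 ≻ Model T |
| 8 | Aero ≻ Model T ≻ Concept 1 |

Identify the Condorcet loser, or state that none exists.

Pairwise majorities:
Aero vs Concept 1: Concept 1 wins 10–9.
Aero vs Model T: Aero, 10–9.
Concept 1–Model T: Model T 14–5.
Each design has at least one pairwise win (Aero beats Model T; Concept 1 beats Aero; Model T beats Concept 1) — no Condorcet loser.

none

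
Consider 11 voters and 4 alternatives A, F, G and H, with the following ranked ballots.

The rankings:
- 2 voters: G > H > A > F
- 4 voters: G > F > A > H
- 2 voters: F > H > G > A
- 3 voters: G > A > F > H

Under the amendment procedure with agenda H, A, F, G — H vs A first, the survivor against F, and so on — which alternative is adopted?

Round 1: H vs A — 4–7, A advances.
Round 2: A vs F — 5–6, F advances.
Round 3: F vs G — 2–9, G advances.
The agenda winner is G.

G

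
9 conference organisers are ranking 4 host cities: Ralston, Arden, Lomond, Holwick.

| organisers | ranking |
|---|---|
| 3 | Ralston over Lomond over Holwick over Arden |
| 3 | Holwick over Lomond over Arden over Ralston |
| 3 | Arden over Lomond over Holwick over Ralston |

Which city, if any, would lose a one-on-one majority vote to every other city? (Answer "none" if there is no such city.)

Head-to-head results (9 organisers):
Ralston vs Arden: Arden, 6–3.
Ralston–Lomond: Lomond 6–3.
Ralston vs Holwick: 3 to 6, Holwick.
Arden–Lomond: Lomond 6–3.
Arden vs Holwick: 3 for Arden, 6 for Holwick — Holwick by 6–3.
Lomond vs Holwick: Lomond wins 6–3.
Ralston is beaten in every head-to-head and is the Condorcet loser.

Ralston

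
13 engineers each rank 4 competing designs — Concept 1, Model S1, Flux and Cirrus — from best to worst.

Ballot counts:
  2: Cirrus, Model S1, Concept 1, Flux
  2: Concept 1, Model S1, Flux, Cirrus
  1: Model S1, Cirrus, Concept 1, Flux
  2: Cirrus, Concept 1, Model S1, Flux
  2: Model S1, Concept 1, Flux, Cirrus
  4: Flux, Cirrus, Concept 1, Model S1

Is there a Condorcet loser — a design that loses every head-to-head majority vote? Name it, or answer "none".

Pairwise majorities:
Concept 1–Model S1: Concept 1 8–5.
Concept 1 vs Flux: 9 to 4, Concept 1.
Concept 1 vs Cirrus: Cirrus, 9–4.
Model S1 vs Flux: Model S1 wins 9–4.
Model S1 vs Cirrus: Cirrus, 8–5.
Flux vs Cirrus: Flux, 8–5.
No design is winless: Concept 1 beats Model S1; Model S1 beats Flux; Flux beats Cirrus; Cirrus beats Concept 1. There is no Condorcet loser.

none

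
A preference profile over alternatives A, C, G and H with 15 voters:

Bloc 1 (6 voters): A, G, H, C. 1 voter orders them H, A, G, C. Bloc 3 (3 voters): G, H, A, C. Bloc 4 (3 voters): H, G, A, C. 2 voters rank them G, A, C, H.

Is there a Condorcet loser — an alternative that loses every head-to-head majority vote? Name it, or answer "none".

C

Pairwise majorities:
A vs C: A wins 15–0.
A vs G: G wins 8–7.
A vs H: A, 8–7.
C vs G: C is ranked higher on 0 ballots, G on 15. G wins 15–0.
C vs H: H wins 13–2.
G vs H: G, 11–4.
C is beaten in every head-to-head and is the Condorcet loser.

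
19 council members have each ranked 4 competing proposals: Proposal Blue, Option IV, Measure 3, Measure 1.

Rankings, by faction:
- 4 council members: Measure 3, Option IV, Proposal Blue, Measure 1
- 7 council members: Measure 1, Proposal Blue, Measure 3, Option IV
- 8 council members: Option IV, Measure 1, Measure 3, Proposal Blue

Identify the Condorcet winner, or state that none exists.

none

Head-to-head results (19 council members):
Proposal Blue vs Option IV: Proposal Blue is ranked higher on 7 ballots, Option IV on 12. Option IV wins 12–7.
Proposal Blue vs Measure 3: Proposal Blue preferred on 7 ballots; Measure 3 wins 12–7.
Proposal Blue vs Measure 1: 4 to 15, Measure 1.
Option IV vs Measure 3: Option IV preferred on 8 ballots; Measure 3 wins 11–8.
Option IV vs Measure 1: Option IV is ranked higher on 4+8 = 12 ballots, Measure 1 on 7. Option IV wins 12–7.
Measure 3 vs Measure 1: Measure 3 is ranked higher on 4 ballots, Measure 1 on 15. Measure 1 wins 15–4.
No option is unbeaten: Proposal Blue loses to Option IV; Option IV loses to Measure 3; Measure 3 loses to Measure 1; Measure 1 loses to Option IV. In particular Option IV > Measure 1 > Measure 3 > Option IV is a majority cycle — no Condorcet winner exists.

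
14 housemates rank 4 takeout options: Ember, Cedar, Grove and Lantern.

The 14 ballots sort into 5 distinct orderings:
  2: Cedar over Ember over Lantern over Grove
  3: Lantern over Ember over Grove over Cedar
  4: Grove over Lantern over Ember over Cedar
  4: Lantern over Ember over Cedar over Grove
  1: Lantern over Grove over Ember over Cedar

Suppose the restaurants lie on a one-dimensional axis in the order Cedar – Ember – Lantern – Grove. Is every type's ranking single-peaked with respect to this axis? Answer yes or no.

Axis positions: Cedar=1, Ember=2, Lantern=3, Grove=4.
Type 1 (peak Cedar at position 1): ranking walks positions 1-2-3-4, expanding outward from the peak — single-peaked.
Type 2 (peak Lantern at position 3): ranking walks positions 3-2-4-1, expanding outward from the peak — single-peaked.
Type 3 (peak Grove at position 4): ranking walks positions 4-3-2-1, expanding outward from the peak — single-peaked.
Type 4 (peak Lantern at position 3): ranking walks positions 3-2-1-4, expanding outward from the peak — single-peaked.
Type 5 (peak Lantern at position 3): ranking walks positions 3-4-2-1, expanding outward from the peak — single-peaked.
Every ranking is single-peaked on this axis.

yes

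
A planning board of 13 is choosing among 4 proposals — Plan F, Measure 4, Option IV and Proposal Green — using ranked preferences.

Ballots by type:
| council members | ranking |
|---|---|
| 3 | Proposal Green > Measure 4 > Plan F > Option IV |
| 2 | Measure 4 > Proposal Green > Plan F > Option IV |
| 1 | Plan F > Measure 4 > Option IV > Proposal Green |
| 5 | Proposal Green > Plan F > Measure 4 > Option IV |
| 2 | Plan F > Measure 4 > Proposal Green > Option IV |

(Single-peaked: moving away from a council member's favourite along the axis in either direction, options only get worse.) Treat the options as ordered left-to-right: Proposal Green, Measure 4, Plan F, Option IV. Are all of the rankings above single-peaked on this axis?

no

Axis positions: Proposal Green=1, Measure 4=2, Plan F=3, Option IV=4.
Type 1 (peak Proposal Green at position 1): ranking walks positions 1-2-3-4, expanding outward from the peak — single-peaked.
Type 2 (peak Measure 4 at position 2): ranking walks positions 2-1-3-4, expanding outward from the peak — single-peaked.
Type 3 (peak Plan F at position 3): ranking walks positions 3-2-4-1, expanding outward from the peak — single-peaked.
Type 4: ranking walks positions 1-3-2-4; Plan F is ranked above Measure 4 even though Measure 4 lies between Plan F and the peak Proposal Green on the axis — preferences dip and rise again. Not single-peaked.
Type 5 (peak Plan F at position 3): ranking walks positions 3-2-1-4, expanding outward from the peak — single-peaked.
Type 4 violates single-peakedness, so the profile is not single-peaked on this axis.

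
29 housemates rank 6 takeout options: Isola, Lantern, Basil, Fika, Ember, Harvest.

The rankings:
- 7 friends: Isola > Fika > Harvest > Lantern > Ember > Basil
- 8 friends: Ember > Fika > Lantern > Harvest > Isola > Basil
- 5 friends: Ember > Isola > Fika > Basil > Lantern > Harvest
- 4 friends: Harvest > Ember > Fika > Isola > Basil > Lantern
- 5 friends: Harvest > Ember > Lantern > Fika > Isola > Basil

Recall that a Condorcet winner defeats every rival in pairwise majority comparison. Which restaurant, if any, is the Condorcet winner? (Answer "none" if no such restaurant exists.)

none

Pairwise majorities:
Isola vs Lantern: Isola wins 16–13.
Isola vs Basil: Isola wins 29–0.
Isola vs Fika: Fika, 17–12.
Isola vs Ember: Ember wins 22–7.
Isola–Harvest: Harvest 17–12.
Lantern vs Basil: Lantern wins 20–9.
Lantern vs Fika: Fika wins 24–5.
Lantern vs Ember: Ember wins 22–7.
Lantern vs Harvest: Harvest, 16–13.
Basil vs Fika: Fika, 29–0.
Basil vs Ember: Ember, 29–0.
Basil–Harvest: Harvest 24–5.
Fika vs Ember: Ember, 22–7.
Fika vs Harvest: Fika, 20–9.
Ember vs Harvest: Harvest, 16–13.
No restaurant is unbeaten: Isola loses to Fika; Lantern loses to Isola; Basil loses to Isola; Fika loses to Ember; Ember loses to Harvest; Harvest loses to Fika. In particular Fika beats Harvest beats Ember beats Fika is a majority cycle — no Condorcet winner exists.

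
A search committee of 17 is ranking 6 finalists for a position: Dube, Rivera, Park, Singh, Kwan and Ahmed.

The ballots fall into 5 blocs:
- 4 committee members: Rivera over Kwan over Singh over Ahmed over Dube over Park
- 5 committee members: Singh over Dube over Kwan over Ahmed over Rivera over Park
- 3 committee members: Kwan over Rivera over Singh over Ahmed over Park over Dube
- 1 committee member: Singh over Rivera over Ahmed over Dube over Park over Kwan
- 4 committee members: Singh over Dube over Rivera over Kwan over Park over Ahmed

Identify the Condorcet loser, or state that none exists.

Pairwise majorities:
Dube vs Rivera: Dube, 9–8.
Dube–Park: Dube 14–3.
Dube vs Singh: 0 to 17, Singh.
Dube vs Kwan: Dube preferred on 5+1+4 = 10 ballots; Dube wins 10–7.
Dube–Ahmed: Dube 9–8.
Rivera vs Park: Rivera is ranked higher on 4+5+3+1+4 = 17 ballots, Park on 0. Rivera wins 17–0.
Rivera vs Singh: Singh wins 10–7.
Rivera vs Kwan: 4+1+4 = 9 for Rivera, 8 for Kwan — Rivera by 9–8.
Rivera vs Ahmed: 12 to 5, Rivera.
Park vs Singh: 0 for Park, 17 for Singh — Singh by 17–0.
Park–Kwan: Kwan 16–1.
Park vs Ahmed: Ahmed, 13–4.
Singh vs Kwan: Singh, 10–7.
Singh vs Ahmed: Singh wins 17–0.
Kwan–Ahmed: Kwan 16–1.
Only Park has no wins; Park is the Condorcet loser.

Park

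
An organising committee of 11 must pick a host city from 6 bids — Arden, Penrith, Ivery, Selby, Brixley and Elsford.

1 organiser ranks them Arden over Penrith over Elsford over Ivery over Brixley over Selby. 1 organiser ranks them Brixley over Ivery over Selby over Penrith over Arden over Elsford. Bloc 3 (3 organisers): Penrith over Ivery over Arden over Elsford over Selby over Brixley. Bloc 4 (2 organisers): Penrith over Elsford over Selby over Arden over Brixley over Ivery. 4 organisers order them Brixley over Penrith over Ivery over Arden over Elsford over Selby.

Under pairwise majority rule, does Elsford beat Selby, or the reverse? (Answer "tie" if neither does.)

Ballots ranking Elsford above Selby: 1 + 3 + 2 + 4 = 10.
Ballots ranking Selby above Elsford: 11 − 10 = 1.
Elsford wins the head-to-head 10–1.

Elsford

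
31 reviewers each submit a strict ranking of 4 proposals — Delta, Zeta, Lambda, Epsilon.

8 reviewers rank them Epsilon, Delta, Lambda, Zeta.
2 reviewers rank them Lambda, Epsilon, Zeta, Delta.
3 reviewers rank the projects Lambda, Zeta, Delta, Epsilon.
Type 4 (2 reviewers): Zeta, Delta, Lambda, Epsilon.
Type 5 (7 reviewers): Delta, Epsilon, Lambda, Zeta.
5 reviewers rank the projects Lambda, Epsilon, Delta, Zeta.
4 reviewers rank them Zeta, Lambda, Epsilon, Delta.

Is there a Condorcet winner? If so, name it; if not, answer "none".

none

Head-to-head results (31 reviewers):
Delta vs Zeta: Delta, 20–11.
Delta vs Lambda: Delta wins 17–14.
Delta vs Epsilon: Epsilon, 19–12.
Zeta–Lambda: Lambda 25–6.
Zeta vs Epsilon: Epsilon, 22–9.
Lambda vs Epsilon: Lambda, 16–15.
Every project loses at least once (Delta loses to Epsilon; Zeta loses to Delta; Lambda loses to Delta; Epsilon loses to Lambda). The majority relation contains the cycle Delta → Lambda → Epsilon → Delta, so there is no Condorcet winner.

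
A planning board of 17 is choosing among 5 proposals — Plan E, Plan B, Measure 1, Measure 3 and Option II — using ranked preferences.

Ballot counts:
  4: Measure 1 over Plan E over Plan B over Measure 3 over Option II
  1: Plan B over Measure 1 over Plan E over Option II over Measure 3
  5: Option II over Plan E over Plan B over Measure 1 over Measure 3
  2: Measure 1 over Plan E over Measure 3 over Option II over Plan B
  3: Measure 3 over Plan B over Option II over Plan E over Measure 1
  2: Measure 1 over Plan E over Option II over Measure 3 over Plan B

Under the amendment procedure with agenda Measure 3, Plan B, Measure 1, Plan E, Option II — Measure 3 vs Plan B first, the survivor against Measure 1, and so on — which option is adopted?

Plan E

Round 1: Measure 3 vs Plan B — 7–10, Plan B advances.
Round 2: Plan B vs Measure 1 — 9–8, Plan B advances.
Round 3: Plan B vs Plan E — 4–13, Plan E advances.
Round 4: Plan E vs Option II — 9–8, Plan E advances.
The agenda winner is Plan E.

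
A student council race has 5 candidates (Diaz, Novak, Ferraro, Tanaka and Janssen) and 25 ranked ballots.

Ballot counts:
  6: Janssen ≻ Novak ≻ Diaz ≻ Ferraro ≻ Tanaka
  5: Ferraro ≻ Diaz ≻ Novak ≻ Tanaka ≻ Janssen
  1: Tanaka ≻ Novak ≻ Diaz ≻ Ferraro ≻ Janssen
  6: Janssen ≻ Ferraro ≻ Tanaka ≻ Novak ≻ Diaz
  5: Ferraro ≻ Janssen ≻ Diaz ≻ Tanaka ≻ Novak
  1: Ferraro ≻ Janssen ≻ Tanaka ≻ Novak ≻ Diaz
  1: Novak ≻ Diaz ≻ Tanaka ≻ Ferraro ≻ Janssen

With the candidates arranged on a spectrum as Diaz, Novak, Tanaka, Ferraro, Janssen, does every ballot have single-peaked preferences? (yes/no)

Axis positions: Diaz=1, Novak=2, Tanaka=3, Ferraro=4, Janssen=5.
Type 1: ranking walks positions 5-2-1-4-3; Novak is ranked above Ferraro even though Ferraro lies between Novak and the peak Janssen on the axis — preferences dip and rise again. Not single-peaked.
Type 2: ranking walks positions 4-1-2-3-5; Diaz is ranked above Tanaka even though Tanaka lies between Diaz and the peak Ferraro on the axis — preferences dip and rise again. Not single-peaked.
Type 3 (peak Tanaka at position 3): ranking walks positions 3-2-1-4-5, expanding outward from the peak — single-peaked.
Type 4 (peak Janssen at position 5): ranking walks positions 5-4-3-2-1, expanding outward from the peak — single-peaked.
Type 5: ranking walks positions 4-5-1-3-2; Diaz is ranked above Tanaka even though Tanaka lies between Diaz and the peak Ferraro on the axis — preferences dip and rise again. Not single-peaked.
Type 6 (peak Ferraro at position 4): ranking walks positions 4-5-3-2-1, expanding outward from the peak — single-peaked.
Type 7 (peak Novak at position 2): ranking walks positions 2-1-3-4-5, expanding outward from the peak — single-peaked.
Type 1 violates single-peakedness, so the profile is not single-peaked on this axis.

no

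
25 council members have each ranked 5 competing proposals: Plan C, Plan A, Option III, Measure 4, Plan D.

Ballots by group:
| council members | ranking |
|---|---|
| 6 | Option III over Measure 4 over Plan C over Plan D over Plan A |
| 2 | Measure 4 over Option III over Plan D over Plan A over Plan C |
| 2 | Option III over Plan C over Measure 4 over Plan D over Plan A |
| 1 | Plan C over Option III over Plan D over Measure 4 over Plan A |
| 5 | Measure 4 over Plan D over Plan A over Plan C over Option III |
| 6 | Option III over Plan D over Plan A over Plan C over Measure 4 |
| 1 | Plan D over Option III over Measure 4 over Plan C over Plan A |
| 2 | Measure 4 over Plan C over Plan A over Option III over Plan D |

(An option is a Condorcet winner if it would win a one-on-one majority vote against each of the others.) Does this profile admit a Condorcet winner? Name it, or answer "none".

Option III

Check each pair by majority over 25 ballots:
Plan C vs Plan A: Plan C preferred on 6+2+1+1+2 = 12 ballots; Plan A wins 13–12.
Plan C vs Option III: Plan C preferred on 1+5+2 = 8 ballots; Option III wins 17–8.
Plan C vs Measure 4: 9 to 16, Measure 4.
Plan C vs Plan D: Plan C is ranked higher on 6+2+1+2 = 11 ballots, Plan D on 14. Plan D wins 14–11.
Plan A vs Option III: Plan A is ranked higher on 5+2 = 7 ballots, Option III on 18. Option III wins 18–7.
Plan A vs Measure 4: Plan A is ranked higher on 6 ballots, Measure 4 on 19. Measure 4 wins 19–6.
Plan A vs Plan D: Plan A is ranked higher on 2 ballots, Plan D on 23. Plan D wins 23–2.
Option III vs Measure 4: Option III is ranked higher on 6+2+1+6+1 = 16 ballots, Measure 4 on 9. Option III wins 16–9.
Option III vs Plan D: Option III preferred on 6+2+2+1+6+2 = 19 ballots; Option III wins 19–6.
Measure 4 vs Plan D: 6+2+2+5+2 = 17 for Measure 4, 8 for Plan D — Measure 4 by 17–8.
Option III beats each of Plan C, Plan A, Measure 4, Plan D — Option III is the Condorcet winner.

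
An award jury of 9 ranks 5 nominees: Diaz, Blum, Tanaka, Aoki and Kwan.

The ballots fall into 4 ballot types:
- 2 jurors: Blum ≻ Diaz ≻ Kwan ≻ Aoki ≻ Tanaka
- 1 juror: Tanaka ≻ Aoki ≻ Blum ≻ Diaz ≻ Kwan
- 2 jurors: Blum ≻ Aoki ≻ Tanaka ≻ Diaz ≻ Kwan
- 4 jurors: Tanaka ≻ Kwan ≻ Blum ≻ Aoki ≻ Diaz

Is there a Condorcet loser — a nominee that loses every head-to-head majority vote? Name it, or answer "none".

none

Head-to-head results (9 jurors):
Diaz vs Blum: Diaz preferred on 0 ballots; Blum wins 9–0.
Diaz vs Tanaka: Tanaka, 7–2.
Diaz vs Aoki: Diaz preferred on 2 ballots; Aoki wins 7–2.
Diaz vs Kwan: 5 to 4, Diaz.
Blum vs Tanaka: Tanaka, 5–4.
Blum vs Aoki: Blum preferred on 2+2+4 = 8 ballots; Blum wins 8–1.
Blum vs Kwan: 5 to 4, Blum.
Tanaka vs Aoki: 5 to 4, Tanaka.
Tanaka vs Kwan: 1+2+4 = 7 for Tanaka, 2 for Kwan — Tanaka by 7–2.
Aoki vs Kwan: Kwan wins 6–3.
Every nominee wins at least one matchup (Diaz beats Kwan; Blum beats Diaz; Tanaka beats Diaz; Aoki beats Diaz; Kwan beats Aoki), so there is no Condorcet loser.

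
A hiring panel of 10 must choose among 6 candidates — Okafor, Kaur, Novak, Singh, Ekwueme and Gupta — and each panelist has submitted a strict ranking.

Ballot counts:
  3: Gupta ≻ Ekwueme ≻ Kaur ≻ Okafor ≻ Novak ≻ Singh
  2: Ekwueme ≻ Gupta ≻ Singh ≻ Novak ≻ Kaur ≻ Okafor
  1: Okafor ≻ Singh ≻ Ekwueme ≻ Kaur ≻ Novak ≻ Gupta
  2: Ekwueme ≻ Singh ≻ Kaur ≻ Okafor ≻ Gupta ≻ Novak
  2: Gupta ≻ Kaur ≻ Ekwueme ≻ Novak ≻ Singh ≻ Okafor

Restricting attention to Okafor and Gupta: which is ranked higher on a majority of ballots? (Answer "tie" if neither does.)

Gupta

Ballots ranking Okafor above Gupta: 1 + 2 = 3.
Ballots ranking Gupta above Okafor: 10 − 3 = 7.
Gupta wins the head-to-head 7–3.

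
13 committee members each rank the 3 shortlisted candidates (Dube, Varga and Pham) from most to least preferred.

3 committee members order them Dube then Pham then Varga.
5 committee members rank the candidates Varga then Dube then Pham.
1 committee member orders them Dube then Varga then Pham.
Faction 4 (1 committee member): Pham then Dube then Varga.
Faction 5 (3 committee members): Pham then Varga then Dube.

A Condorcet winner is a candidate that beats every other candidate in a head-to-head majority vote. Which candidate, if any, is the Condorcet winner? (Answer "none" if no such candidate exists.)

Head-to-head results (13 committee members):
Dube vs Varga: Varga, 8–5.
Dube vs Pham: Dube wins 9–4.
Varga vs Pham: Pham, 7–6.
Each candidate drops at least one matchup (Dube loses to Varga; Varga loses to Pham; Pham loses to Dube); the cycle Dube > Pham > Varga > Dube rules out a Condorcet winner.

none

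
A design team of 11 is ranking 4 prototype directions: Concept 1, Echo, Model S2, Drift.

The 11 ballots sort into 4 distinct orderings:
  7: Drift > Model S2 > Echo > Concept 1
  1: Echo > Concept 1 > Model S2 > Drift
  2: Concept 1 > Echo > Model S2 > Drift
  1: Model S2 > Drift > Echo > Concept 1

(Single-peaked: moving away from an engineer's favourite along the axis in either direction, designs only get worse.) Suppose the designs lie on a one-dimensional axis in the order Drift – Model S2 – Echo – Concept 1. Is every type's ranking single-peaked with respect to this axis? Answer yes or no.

yes

Axis positions: Drift=1, Model S2=2, Echo=3, Concept 1=4.
Type 1 (peak Drift at position 1): ranking walks positions 1-2-3-4, expanding outward from the peak — single-peaked.
Type 2 (peak Echo at position 3): ranking walks positions 3-4-2-1, expanding outward from the peak — single-peaked.
Type 3 (peak Concept 1 at position 4): ranking walks positions 4-3-2-1, expanding outward from the peak — single-peaked.
Type 4 (peak Model S2 at position 2): ranking walks positions 2-1-3-4, expanding outward from the peak — single-peaked.
Every ranking is single-peaked on this axis.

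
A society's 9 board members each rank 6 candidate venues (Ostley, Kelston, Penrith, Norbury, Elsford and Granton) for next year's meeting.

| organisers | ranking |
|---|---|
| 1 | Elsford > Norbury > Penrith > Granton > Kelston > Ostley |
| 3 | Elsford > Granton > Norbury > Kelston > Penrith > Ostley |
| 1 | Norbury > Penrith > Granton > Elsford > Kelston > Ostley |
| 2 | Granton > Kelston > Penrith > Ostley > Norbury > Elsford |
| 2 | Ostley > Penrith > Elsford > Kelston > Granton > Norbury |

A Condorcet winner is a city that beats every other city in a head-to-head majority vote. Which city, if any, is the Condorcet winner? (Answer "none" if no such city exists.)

none

Check each pair by majority over 9 ballots:
Ostley vs Kelston: Ostley preferred on 2 ballots; Kelston wins 7–2.
Ostley vs Penrith: Penrith wins 7–2.
Ostley vs Norbury: Norbury wins 5–4.
Ostley vs Elsford: 4 to 5, Elsford.
Ostley vs Granton: 2 to 7, Granton.
Kelston vs Penrith: 3+2 = 5 for Kelston, 4 for Penrith — Kelston by 5–4.
Kelston vs Norbury: Norbury, 5–4.
Kelston vs Elsford: 2 for Kelston, 7 for Elsford — Elsford by 7–2.
Kelston vs Granton: 2 for Kelston, 7 for Granton — Granton by 7–2.
Penrith vs Norbury: 4 to 5, Norbury.
Penrith vs Elsford: 5 to 4, Penrith.
Penrith vs Granton: Granton, 5–4.
Norbury vs Elsford: 3 to 6, Elsford.
Norbury vs Granton: Granton, 7–2.
Elsford–Granton: Elsford 6–3.
Each city drops at least one matchup (Ostley loses to Kelston; Kelston loses to Norbury; Penrith loses to Kelston; Norbury loses to Elsford; Elsford loses to Penrith; Granton loses to Elsford); the cycle Kelston → Penrith → Elsford → Kelston rules out a Condorcet winner.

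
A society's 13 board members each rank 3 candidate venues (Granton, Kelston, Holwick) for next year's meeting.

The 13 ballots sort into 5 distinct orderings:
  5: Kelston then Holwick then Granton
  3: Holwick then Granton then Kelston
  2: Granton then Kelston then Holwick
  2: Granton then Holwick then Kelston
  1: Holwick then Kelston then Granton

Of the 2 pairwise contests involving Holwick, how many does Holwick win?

1

Holwick against each rival (13 organisers):
Holwick vs Granton: 5+3+1 = 9 for Holwick, 4 for Granton — Holwick by 9–4.
Holwick vs Kelston: Kelston wins 7–6.
Holwick beats Granton; loses to Kelston — 1 pairwise win.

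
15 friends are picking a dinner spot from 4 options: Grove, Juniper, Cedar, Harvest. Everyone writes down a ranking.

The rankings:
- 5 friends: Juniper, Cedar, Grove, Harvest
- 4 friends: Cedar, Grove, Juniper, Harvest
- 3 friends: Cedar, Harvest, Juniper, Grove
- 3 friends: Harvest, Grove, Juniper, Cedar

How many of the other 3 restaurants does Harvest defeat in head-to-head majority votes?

0

Harvest against each rival (15 friends):
Harvest vs Grove: Harvest preferred on 3+3 = 6 ballots; Grove wins 9–6.
Harvest vs Juniper: Harvest is ranked higher on 3+3 = 6 ballots, Juniper on 9. Juniper wins 9–6.
Harvest vs Cedar: Cedar, 12–3.
Harvest beats no one; loses to Grove, Juniper, Cedar — 0 pairwise wins.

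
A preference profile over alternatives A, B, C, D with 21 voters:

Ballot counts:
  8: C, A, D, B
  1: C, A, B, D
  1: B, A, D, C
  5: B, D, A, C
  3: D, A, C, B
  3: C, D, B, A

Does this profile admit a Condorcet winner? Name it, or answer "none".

C

Pairwise majorities:
A–B: A 12–9.
A–C: C 12–9.
A–D: D 11–10.
B vs C: C, 15–6.
B vs D: D wins 14–7.
C–D: C 12–9.
C wins every pairwise contest, so C is the Condorcet winner.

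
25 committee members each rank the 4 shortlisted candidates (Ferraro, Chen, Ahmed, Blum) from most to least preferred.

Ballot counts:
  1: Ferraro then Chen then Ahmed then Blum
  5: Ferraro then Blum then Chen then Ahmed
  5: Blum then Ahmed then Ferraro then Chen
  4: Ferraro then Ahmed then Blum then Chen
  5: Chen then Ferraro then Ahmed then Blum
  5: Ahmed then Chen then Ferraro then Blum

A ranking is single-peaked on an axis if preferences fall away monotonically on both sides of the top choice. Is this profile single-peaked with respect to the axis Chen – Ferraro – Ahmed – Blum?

Axis positions: Chen=1, Ferraro=2, Ahmed=3, Blum=4.
Cluster 1 (peak Ferraro at position 2): ranking walks positions 2-1-3-4, expanding outward from the peak — single-peaked.
Cluster 2: ranking walks positions 2-4-1-3; Blum is ranked above Ahmed even though Ahmed lies between Blum and the peak Ferraro on the axis — preferences dip and rise again. Not single-peaked.
Cluster 3 (peak Blum at position 4): ranking walks positions 4-3-2-1, expanding outward from the peak — single-peaked.
Cluster 4 (peak Ferraro at position 2): ranking walks positions 2-3-4-1, expanding outward from the peak — single-peaked.
Cluster 5 (peak Chen at position 1): ranking walks positions 1-2-3-4, expanding outward from the peak — single-peaked.
Cluster 6: ranking walks positions 3-1-2-4; Chen is ranked above Ferraro even though Ferraro lies between Chen and the peak Ahmed on the axis — preferences dip and rise again. Not single-peaked.
Cluster 2 violates single-peakedness, so the profile is not single-peaked on this axis.

no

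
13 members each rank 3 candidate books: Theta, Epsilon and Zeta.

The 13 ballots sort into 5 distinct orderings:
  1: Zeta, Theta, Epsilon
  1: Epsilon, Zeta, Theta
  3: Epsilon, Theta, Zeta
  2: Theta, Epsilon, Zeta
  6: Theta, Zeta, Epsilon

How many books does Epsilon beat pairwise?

0

Epsilon against each rival (13 members):
Epsilon vs Theta: Theta, 9–4.
Epsilon vs Zeta: Zeta, 7–6.
Epsilon beats no one; loses to Theta, Zeta — 0 pairwise wins.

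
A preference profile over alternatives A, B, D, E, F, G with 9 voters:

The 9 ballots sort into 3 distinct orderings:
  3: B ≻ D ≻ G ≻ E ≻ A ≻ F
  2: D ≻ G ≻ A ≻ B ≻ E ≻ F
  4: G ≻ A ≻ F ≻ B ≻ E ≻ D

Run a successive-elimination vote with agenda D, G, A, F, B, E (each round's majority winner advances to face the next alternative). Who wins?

B

Round 1: D vs G — 5–4, D advances.
Round 2: D vs A — 5–4, D advances.
Round 3: D vs F — 5–4, D advances.
Round 4: D vs B — 2–7, B advances.
Round 5: B vs E — 9–0, B advances.
The agenda winner is B.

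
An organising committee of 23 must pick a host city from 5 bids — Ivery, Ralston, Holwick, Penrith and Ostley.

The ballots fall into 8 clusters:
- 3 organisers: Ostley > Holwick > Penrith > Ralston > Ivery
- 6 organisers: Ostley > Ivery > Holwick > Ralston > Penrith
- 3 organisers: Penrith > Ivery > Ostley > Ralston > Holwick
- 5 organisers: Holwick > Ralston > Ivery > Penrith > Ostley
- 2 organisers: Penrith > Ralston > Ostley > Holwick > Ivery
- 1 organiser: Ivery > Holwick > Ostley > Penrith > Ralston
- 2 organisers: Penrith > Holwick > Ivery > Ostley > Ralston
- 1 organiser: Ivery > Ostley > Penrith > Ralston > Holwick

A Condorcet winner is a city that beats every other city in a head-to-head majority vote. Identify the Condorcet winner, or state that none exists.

none

Pairwise majorities:
Ivery vs Ralston: Ivery wins 13–10.
Ivery vs Holwick: Holwick, 12–11.
Ivery–Penrith: Ivery 13–10.
Ivery vs Ostley: Ivery wins 12–11.
Ralston–Holwick: Holwick 17–6.
Ralston vs Penrith: Penrith, 12–11.
Ralston vs Ostley: Ostley wins 16–7.
Holwick–Penrith: Holwick 15–8.
Holwick vs Ostley: Ostley, 15–8.
Penrith–Ostley: Penrith 12–11.
Every city loses at least once (Ivery loses to Holwick; Ralston loses to Ivery; Holwick loses to Ostley; Penrith loses to Ivery; Ostley loses to Ivery). The majority relation contains the cycle Ivery beats Ostley beats Holwick beats Ivery, so there is no Condorcet winner.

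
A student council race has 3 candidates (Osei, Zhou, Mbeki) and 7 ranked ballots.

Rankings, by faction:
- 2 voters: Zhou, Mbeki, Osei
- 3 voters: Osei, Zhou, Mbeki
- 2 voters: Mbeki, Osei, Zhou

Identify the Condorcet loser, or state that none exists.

none

Head-to-head results (7 voters):
Osei vs Zhou: Osei wins 5–2.
Osei vs Mbeki: Osei is ranked higher on 3 ballots, Mbeki on 4. Mbeki wins 4–3.
Zhou vs Mbeki: Zhou wins 5–2.
Each candidate has at least one pairwise win (Osei beats Zhou; Zhou beats Mbeki; Mbeki beats Osei) — no Condorcet loser.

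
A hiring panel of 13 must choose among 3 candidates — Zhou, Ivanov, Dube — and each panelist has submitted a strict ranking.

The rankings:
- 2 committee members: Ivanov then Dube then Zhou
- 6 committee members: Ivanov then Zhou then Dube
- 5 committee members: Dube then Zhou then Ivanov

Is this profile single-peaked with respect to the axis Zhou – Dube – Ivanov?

Axis positions: Zhou=1, Dube=2, Ivanov=3.
Type 1 (peak Ivanov at position 3): ranking walks positions 3-2-1, expanding outward from the peak — single-peaked.
Type 2: ranking walks positions 3-1-2; Zhou is ranked above Dube even though Dube lies between Zhou and the peak Ivanov on the axis — preferences dip and rise again. Not single-peaked.
Type 3 (peak Dube at position 2): ranking walks positions 2-1-3, expanding outward from the peak — single-peaked.
Type 2 violates single-peakedness, so the profile is not single-peaked on this axis.

no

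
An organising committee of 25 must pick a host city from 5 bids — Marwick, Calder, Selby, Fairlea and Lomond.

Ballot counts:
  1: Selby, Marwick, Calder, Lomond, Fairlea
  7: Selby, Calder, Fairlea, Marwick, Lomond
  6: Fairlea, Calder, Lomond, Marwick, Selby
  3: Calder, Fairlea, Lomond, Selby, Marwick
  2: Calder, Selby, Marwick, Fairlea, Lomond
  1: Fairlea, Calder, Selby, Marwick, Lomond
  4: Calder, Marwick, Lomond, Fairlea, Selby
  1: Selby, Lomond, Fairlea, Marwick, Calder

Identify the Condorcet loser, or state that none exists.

Pairwise majorities:
Marwick vs Calder: Calder wins 23–2.
Marwick vs Selby: Selby wins 15–10.
Marwick vs Fairlea: Fairlea wins 18–7.
Marwick vs Lomond: Marwick, 15–10.
Calder vs Selby: Calder wins 16–9.
Calder vs Fairlea: 17 to 8, Calder.
Calder vs Lomond: Calder is ranked higher on 24 ballots, Lomond on 1. Calder wins 24–1.
Selby vs Fairlea: 11 to 14, Fairlea.
Selby vs Lomond: Lomond, 13–12.
Fairlea–Lomond: Fairlea 19–6.
No city is winless: Marwick beats Lomond; Calder beats Marwick; Selby beats Marwick; Fairlea beats Marwick; Lomond beats Selby. There is no Condorcet loser.

none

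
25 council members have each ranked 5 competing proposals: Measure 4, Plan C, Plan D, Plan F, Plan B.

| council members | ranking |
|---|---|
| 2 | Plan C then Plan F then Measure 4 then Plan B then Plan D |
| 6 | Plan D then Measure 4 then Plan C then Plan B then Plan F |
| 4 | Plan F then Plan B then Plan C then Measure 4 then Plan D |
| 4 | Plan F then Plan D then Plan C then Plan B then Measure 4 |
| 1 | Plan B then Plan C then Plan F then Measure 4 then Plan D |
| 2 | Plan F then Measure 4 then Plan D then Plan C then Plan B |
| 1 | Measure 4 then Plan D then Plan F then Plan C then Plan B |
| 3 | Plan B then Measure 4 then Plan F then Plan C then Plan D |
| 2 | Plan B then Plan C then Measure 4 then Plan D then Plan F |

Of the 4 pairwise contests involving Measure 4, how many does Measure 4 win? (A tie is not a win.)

1

Measure 4 against each rival (25 council members):
Measure 4 vs Plan C: Measure 4 is ranked higher on 6+2+1+3 = 12 ballots, Plan C on 13. Plan C wins 13–12.
Measure 4–Plan D: Measure 4 15–10.
Measure 4 vs Plan F: 6+1+3+2 = 12 for Measure 4, 13 for Plan F — Plan F by 13–12.
Measure 4 vs Plan B: 2+6+2+1 = 11 for Measure 4, 14 for Plan B — Plan B by 14–11.
Measure 4 beats Plan D; loses to Plan C, Plan F, Plan B — 1 pairwise win.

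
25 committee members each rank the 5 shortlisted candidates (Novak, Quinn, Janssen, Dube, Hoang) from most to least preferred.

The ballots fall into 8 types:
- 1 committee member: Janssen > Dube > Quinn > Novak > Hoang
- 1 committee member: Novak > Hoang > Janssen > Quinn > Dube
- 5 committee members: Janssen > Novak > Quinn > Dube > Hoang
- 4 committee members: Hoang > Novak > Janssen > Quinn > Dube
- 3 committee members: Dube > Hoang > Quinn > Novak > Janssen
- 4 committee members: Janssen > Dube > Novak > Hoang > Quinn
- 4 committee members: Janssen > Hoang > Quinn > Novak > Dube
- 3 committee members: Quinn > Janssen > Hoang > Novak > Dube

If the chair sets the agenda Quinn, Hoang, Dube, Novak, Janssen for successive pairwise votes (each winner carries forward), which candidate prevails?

Janssen

Round 1: Quinn vs Hoang — 9–16, Hoang advances.
Round 2: Hoang vs Dube — 12–13, Dube advances.
Round 3: Dube vs Novak — 8–17, Novak advances.
Round 4: Novak vs Janssen — 8–17, Janssen advances.
The agenda winner is Janssen.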